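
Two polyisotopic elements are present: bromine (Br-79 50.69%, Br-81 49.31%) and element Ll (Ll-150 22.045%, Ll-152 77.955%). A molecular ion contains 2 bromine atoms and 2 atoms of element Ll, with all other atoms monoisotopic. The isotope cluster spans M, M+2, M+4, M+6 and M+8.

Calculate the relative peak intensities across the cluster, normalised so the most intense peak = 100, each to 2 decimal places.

3.22 : 29.07 : 87.72 : 100.00 : 38.15

Bromine pattern (n=2): 0.25694761 : 0.49990478 : 0.24314761
Element Ll pattern (n=2): 0.0485982 : 0.34370359 : 0.6076982
Convolve the two distributions (both contribute in 2-u steps):
  M: 0.25694761×0.0485982 = 0.012487
  M+2: 0.25694761×0.34370359 + 0.49990478×0.0485982 = 0.112608
  M+4: 0.25694761×0.6076982 + 0.49990478×0.34370359 + 0.24314761×0.0485982 = 0.339782
  M+6: 0.49990478×0.6076982 + 0.24314761×0.34370359 = 0.387362
  M+8: 0.24314761×0.6076982 = 0.147760
Scale to base peak (0.387362) = 100: 3.22 : 29.07 : 87.72 : 100.00 : 38.15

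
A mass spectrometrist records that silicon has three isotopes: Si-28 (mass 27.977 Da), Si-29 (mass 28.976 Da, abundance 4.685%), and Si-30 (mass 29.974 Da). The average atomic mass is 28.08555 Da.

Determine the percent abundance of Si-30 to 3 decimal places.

3.092%

Let x and y be the fractions of Si-28 and Si-30. Then x + y = 1 − 0.04685 = 0.95315 and 27.977x + 29.974y = 28.08555 − 0.04685×28.976 = 26.7280244.
Substituting: 27.977x + 29.974(0.95315 − x) = 26.7280244
(27.977 − 29.974)x = -1.8416937  ⇒  x = 0.92223, y = 0.03092
Si-28: 92.223%, Si-30: 3.092%.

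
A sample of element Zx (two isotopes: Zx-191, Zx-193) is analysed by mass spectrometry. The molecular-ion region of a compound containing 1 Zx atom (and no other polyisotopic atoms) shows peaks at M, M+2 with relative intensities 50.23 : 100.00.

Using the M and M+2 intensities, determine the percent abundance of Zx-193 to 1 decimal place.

66.6%

Let p = fractional abundance of Zx-191. I(M+2)/I(M) = [C(1,1)·p^0·(1−p)] / p^1 = 1·(1−p)/p = 100.00/50.23 = 1.9908
(1−p)/p = 1.9908/1 = 1.9908  ⇒  p = 1/(1 + 1.9908) = 0.3344
Zx-191: 33.4%, Zx-193: 66.6%.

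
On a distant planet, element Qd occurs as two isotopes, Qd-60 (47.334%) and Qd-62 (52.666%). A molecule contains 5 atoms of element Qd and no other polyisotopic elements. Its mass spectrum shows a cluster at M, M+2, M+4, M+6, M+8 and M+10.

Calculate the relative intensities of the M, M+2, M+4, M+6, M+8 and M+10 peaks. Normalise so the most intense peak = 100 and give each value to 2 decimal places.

7.26 : 40.39 : 89.88 : 100.00 : 55.63 : 12.38

Each Qd atom is independently Qd-60 (p = 0.47334) or Qd-62 (q = 0.52666); the cluster is the binomial expansion (p + q)^5.
P(M) = 0.47334^5 = 0.023761
P(M+2) = 5 × 0.47334^4 × 0.52666^1 = 0.132188
P(M+4) = 10 × 0.47334^3 × 0.52666^2 = 0.294158
P(M+6) = 10 × 0.47334^2 × 0.52666^3 = 0.327294
P(M+8) = 5 × 0.47334^1 × 0.52666^4 = 0.182081
P(M+10) = 0.52666^5 = 0.040518
The M+6 peak is largest (0.327294); scaling to 100 gives 7.26 : 40.39 : 89.88 : 100.00 : 55.63 : 12.38.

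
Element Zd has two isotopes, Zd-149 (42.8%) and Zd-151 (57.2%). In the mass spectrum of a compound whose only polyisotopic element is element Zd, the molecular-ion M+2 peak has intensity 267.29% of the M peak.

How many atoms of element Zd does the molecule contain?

2

For n independent Zd atoms, I(M+2)/I(M) = n · (abundance Zd-151) / (abundance Zd-149) = n · 0.572/0.428.
n = 2.6729 × 0.428/0.572 = 2.00 ≈ 2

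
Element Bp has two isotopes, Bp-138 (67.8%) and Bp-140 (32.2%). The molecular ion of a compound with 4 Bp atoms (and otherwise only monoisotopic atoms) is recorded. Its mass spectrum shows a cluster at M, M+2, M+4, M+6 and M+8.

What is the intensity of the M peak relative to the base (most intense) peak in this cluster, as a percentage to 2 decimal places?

(0.678 + 0.322)^4 gives M 0.2113, M+2 0.4014, M+4 0.2860, M+6 0.0905, M+8 0.0108; the largest is M+2.
P(M+2) = C(4,1) × 0.678^3 × 0.322^1 = 4 × 0.31166575 × 0.3220 = 0.401425 (base)
P(M) = C(4,0) × 0.678^4 × 0.322^0 = 1 × 0.21130938 × 1.0000 = 0.211309
Relative intensity = 0.211309 / 0.401425 × 100 = 52.64

52.64%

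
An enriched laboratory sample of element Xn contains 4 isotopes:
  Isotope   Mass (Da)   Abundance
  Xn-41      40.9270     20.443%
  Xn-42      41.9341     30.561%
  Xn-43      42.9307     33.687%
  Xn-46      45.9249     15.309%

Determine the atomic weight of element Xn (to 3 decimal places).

42.675 Da

The abundance-weighted mean is 0.20443 × 40.9270 + 0.30561 × 41.9341 + 0.33687 × 42.9307 + 0.15309 × 45.9249
= 8.36671 + 12.81548 + 14.46206 + 7.03064 = 42.67489 Da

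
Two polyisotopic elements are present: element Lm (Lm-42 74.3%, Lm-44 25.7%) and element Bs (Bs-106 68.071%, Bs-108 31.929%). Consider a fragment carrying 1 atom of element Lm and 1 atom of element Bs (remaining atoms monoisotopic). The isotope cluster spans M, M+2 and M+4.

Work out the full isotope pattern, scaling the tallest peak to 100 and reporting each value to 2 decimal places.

100.00 : 81.49 : 16.22

Element Lm pattern (n=1): 0.7430 : 0.2570
Element Bs pattern (n=1): 0.68071 : 0.31929
Convolve the two distributions (both contribute in 2-u steps):
  M: 0.7430×0.68071 = 0.505768
  M+2: 0.7430×0.31929 + 0.2570×0.68071 = 0.412175
  M+4: 0.2570×0.31929 = 0.082058
Scale to base peak (0.505768) = 100: 100.00 : 81.49 : 16.22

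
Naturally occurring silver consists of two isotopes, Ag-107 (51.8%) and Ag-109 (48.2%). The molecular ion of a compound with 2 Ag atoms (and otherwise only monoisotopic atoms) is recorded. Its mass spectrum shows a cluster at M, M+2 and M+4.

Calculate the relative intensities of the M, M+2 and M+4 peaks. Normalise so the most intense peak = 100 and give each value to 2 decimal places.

53.73 : 100.00 : 46.53

Each Ag atom is independently Ag-107 (p = 0.518) or Ag-109 (q = 0.482); the cluster is the binomial expansion (p + q)^2.
P(M) = 0.518^2 = 0.268324
P(M+2) = 2 × 0.518^1 × 0.482^1 = 0.499352
P(M+4) = 0.482^2 = 0.232324
The M+2 peak is largest (0.499352); scaling to 100 gives 53.73 : 100.00 : 46.53.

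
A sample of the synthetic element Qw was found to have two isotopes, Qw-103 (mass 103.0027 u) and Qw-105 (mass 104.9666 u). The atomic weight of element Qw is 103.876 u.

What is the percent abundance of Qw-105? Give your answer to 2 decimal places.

Writing the weighted mean with unknown fraction x of Qw-103:
103.0027·x + 104.9666·(1 − x) = 103.876
(103.0027 − 104.9666)·x = 103.876 − 104.9666
x = -1.0906 / -1.9639 = 0.55532 → 55.53% Qw-103, 44.47% Qw-105.

44.47%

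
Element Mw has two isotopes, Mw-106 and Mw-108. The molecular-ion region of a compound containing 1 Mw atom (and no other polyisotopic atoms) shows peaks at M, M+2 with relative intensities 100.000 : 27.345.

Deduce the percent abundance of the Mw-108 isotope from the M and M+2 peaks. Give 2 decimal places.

21.47%

Let p = fractional abundance of Mw-106. I(M+2)/I(M) = [C(1,1)·p^0·(1−p)] / p^1 = 1·(1−p)/p = 27.345/100.000 = 0.2734
(1−p)/p = 0.2734/1 = 0.2734  ⇒  p = 1/(1 + 0.2734) = 0.7853
Mw-106: 78.53%, Mw-108: 21.47%.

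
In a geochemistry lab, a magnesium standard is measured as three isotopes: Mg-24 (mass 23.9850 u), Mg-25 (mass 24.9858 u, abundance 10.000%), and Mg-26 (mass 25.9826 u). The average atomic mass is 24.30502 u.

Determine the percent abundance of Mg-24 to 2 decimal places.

The remaining 90.000% is split between Mg-24 (fraction x) and Mg-26 (fraction 0.90000 − x).
Substituting: 23.9850x + 25.9826(0.90000 − x) = 21.80644
(23.9850 − 25.9826)x = -1.5779  ⇒  x = 0.78990, y = 0.11010
Mg-24: 78.99%, Mg-26: 11.01%.

78.99%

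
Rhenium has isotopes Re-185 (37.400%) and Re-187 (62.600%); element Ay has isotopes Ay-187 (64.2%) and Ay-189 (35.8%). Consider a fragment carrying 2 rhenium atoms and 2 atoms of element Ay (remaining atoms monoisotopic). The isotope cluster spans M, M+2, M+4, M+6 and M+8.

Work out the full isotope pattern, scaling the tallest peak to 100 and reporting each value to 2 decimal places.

Rhenium pattern (n=2): 0.139876 : 0.468248 : 0.391876
Element Ay pattern (n=2): 0.412164 : 0.459672 : 0.128164
Convolve the two distributions (both contribute in 2-u steps):
  M: 0.139876×0.412164 = 0.057652
  M+2: 0.139876×0.459672 + 0.468248×0.412164 = 0.257292
  M+4: 0.139876×0.128164 + 0.468248×0.459672 + 0.391876×0.412164 = 0.394685
  M+6: 0.468248×0.128164 + 0.391876×0.459672 = 0.240147
  M+8: 0.391876×0.128164 = 0.050224
Scale to base peak (0.394685) = 100: 14.61 : 65.19 : 100.00 : 60.85 : 12.73

14.61 : 65.19 : 100.00 : 60.85 : 12.73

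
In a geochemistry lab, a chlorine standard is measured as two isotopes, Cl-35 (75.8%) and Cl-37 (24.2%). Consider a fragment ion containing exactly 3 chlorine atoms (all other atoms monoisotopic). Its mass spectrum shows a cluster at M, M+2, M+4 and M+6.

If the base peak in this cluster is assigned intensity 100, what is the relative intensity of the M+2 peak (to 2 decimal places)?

95.78

Term probabilities: M 0.4355, M+2 0.4171, M+4 0.1332, M+6 0.0142. Base peak = M.
P(M) = C(3,0) × 0.758^3 × 0.242^0 = 1 × 0.43551951 × 1.0000 = 0.435520 (base)
P(M+2) = C(3,1) × 0.758^2 × 0.242^1 = 3 × 0.574564 × 0.2420 = 0.417133
Relative intensity = 0.417133 / 0.435520 × 100 = 95.78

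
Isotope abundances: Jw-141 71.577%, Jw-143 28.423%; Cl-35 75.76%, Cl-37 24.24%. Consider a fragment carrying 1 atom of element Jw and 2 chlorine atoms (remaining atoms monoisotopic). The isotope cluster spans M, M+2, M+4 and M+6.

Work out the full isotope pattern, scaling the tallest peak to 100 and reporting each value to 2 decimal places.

96.43 : 100.00 : 34.38 : 3.92

Element Jw pattern (n=1): 0.71577 : 0.28423
Chlorine pattern (n=2): 0.57395776 : 0.36728448 : 0.05875776
Convolve the two distributions (both contribute in 2-u steps):
  M: 0.71577×0.57395776 = 0.410822
  M+2: 0.71577×0.36728448 + 0.28423×0.57395776 = 0.426027
  M+4: 0.71577×0.05875776 + 0.28423×0.36728448 = 0.146450
  M+6: 0.28423×0.05875776 = 0.016701
Scale to base peak (0.426027) = 100: 96.43 : 100.00 : 34.38 : 3.92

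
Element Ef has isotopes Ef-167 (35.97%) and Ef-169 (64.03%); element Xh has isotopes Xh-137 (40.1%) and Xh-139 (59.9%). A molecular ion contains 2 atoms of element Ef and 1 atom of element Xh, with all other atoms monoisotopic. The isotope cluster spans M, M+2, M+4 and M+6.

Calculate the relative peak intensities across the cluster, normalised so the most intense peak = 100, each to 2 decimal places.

11.78 : 59.55 : 100.00 : 55.77

Element Ef pattern (n=2): 0.12938409 : 0.46063182 : 0.40998409
Element Xh pattern (n=1): 0.4010 : 0.5990
Convolve the two distributions (both contribute in 2-u steps):
  M: 0.12938409×0.4010 = 0.051883
  M+2: 0.12938409×0.5990 + 0.46063182×0.4010 = 0.262214
  M+4: 0.46063182×0.5990 + 0.40998409×0.4010 = 0.440322
  M+6: 0.40998409×0.5990 = 0.245580
Scale to base peak (0.440322) = 100: 11.78 : 59.55 : 100.00 : 55.77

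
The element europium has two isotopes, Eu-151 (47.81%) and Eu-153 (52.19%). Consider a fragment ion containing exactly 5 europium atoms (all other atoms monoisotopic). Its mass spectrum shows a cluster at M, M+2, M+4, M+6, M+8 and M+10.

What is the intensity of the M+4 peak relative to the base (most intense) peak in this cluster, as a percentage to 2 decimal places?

Term probabilities: M 0.0250, M+2 0.1363, M+4 0.2977, M+6 0.3249, M+8 0.1774, M+10 0.0387. Base peak = M+6.
P(M+6) = C(5,3) × 0.4781^2 × 0.5219^3 = 10 × 0.22857961 × 0.14215492 = 0.324937 (base)
P(M+4) = C(5,2) × 0.4781^3 × 0.5219^2 = 10 × 0.10928391 × 0.27237961 = 0.297667
Relative intensity = 0.297667 / 0.324937 × 100 = 91.61

91.61%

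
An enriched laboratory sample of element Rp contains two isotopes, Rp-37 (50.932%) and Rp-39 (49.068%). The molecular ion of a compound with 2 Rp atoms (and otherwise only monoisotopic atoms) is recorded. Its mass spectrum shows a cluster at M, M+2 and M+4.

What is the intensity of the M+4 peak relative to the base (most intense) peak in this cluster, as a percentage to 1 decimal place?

48.2%

(0.50932 + 0.49068)^2 gives M 0.2594, M+2 0.4998, M+4 0.2408; the largest is M+2.
P(M+2) = C(2,1) × 0.50932^1 × 0.49068^1 = 2 × 0.50932 × 0.49068 = 0.499826 (base)
P(M+4) = C(2,2) × 0.50932^0 × 0.49068^2 = 1 × 1.0000 × 0.24076686 = 0.240767
Relative intensity = 0.240767 / 0.499826 × 100 = 48.2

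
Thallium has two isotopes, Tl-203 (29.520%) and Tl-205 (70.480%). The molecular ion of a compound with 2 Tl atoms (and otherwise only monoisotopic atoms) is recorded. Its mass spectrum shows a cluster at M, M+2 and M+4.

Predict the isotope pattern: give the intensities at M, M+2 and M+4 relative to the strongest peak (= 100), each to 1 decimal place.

17.5 : 83.8 : 100.0

Each Tl atom is independently Tl-203 (p = 0.29520) or Tl-205 (q = 0.70480); the cluster is the binomial expansion (p + q)^2.
P(M) = 0.29520^2 = 0.087143
P(M+2) = 2 × 0.29520^1 × 0.70480^1 = 0.416114
P(M+4) = 0.70480^2 = 0.496743
The M+4 peak is largest (0.496743); scaling to 100 gives 17.5 : 83.8 : 100.0.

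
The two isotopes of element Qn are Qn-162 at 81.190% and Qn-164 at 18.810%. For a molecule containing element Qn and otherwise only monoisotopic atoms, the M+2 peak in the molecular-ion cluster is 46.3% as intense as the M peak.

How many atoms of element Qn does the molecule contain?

2

The M+2/M ratio from n Qn atoms is n · q/p = n · 0.18810/0.81190.
n = 0.463 × 0.81190/0.18810 = 2.00 ≈ 2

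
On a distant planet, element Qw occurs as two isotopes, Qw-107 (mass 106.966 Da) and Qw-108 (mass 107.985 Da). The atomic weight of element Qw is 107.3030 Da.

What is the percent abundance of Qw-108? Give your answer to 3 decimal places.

Let x be the fractional abundance of Qw-107; then Qw-108 has abundance 1 − x.
106.966·x + 107.985·(1 − x) = 107.3030
(106.966 − 107.985)·x = 107.3030 − 107.985
x = -0.6820 / -1.019 = 0.66928 → 66.928% Qw-107, 33.072% Qw-108.

33.072%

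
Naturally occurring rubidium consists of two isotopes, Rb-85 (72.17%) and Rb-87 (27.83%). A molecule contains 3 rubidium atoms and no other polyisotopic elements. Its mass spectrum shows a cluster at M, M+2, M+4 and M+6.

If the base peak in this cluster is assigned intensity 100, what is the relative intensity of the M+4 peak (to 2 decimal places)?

(0.7217 + 0.2783)^3 gives M 0.3759, M+2 0.4349, M+4 0.1677, M+6 0.0216; the largest is M+2.
P(M+2) = C(3,1) × 0.7217^2 × 0.2783^1 = 3 × 0.52085089 × 0.2783 = 0.434858 (base)
P(M+4) = C(3,2) × 0.7217^1 × 0.2783^2 = 3 × 0.7217 × 0.07745089 = 0.167689
Relative intensity = 0.167689 / 0.434858 × 100 = 38.56

38.56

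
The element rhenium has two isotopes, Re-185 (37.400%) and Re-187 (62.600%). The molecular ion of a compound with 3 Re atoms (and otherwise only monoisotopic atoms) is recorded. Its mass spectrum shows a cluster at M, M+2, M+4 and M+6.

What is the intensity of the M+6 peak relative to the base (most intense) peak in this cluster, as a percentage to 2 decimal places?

55.79%

Binomial terms of (0.37400 + 0.62600)^3: M 0.0523, M+2 0.2627, M+4 0.4397, M+6 0.2453 → M+4 is the base peak.
P(M+4) = C(3,2) × 0.37400^1 × 0.62600^2 = 3 × 0.3740 × 0.391876 = 0.439685 (base)
P(M+6) = C(3,3) × 0.37400^0 × 0.62600^3 = 1 × 1.0000 × 0.24531438 = 0.245314
Relative intensity = 0.245314 / 0.439685 × 100 = 55.79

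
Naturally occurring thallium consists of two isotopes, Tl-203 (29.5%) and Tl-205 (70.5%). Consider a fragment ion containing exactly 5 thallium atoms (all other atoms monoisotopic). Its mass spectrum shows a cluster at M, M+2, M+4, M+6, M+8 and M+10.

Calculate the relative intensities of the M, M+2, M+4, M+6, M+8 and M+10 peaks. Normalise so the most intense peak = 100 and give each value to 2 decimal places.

0.61 : 7.33 : 35.02 : 83.69 : 100.00 : 47.80

The 5 Tl atoms are independent, so intensities follow the terms of (0.295 + 0.705)^5.
P(M) = 0.295^5 = 0.002234
P(M+2) = 5 × 0.295^4 × 0.705^1 = 0.026696
P(M+4) = 10 × 0.295^3 × 0.705^2 = 0.127598
P(M+6) = 10 × 0.295^2 × 0.705^3 = 0.304938
P(M+8) = 5 × 0.295^1 × 0.705^4 = 0.364375
P(M+10) = 0.705^5 = 0.174159
The M+8 peak is largest (0.364375); scaling to 100 gives 0.61 : 7.33 : 35.02 : 83.69 : 100.00 : 47.80.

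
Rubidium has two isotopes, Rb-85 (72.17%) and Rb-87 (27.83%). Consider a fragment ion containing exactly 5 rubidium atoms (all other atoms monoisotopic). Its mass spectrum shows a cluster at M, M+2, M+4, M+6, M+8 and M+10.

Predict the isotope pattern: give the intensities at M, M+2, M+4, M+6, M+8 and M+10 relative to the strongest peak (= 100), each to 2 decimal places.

51.86 : 100.00 : 77.12 : 29.74 : 5.73 : 0.44

Expanding (0.7217 + 0.2783)^5:
P(M) = 0.7217^5 = 0.195787
P(M+2) = 5 × 0.7217^4 × 0.2783^1 = 0.377494
P(M+4) = 10 × 0.7217^3 × 0.2783^2 = 0.291136
P(M+6) = 10 × 0.7217^2 × 0.2783^3 = 0.112267
P(M+8) = 5 × 0.7217^1 × 0.2783^4 = 0.021646
P(M+10) = 0.2783^5 = 0.001669
The M+2 peak is largest (0.377494); scaling to 100 gives 51.86 : 100.00 : 77.12 : 29.74 : 5.73 : 0.44.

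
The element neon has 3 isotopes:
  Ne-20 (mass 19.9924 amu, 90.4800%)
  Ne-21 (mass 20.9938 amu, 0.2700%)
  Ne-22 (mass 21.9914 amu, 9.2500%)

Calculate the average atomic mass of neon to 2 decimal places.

Ar = Σ fᵢ·mᵢ = 0.904800 × 19.9924 + 0.002700 × 20.9938 + 0.092500 × 21.9914
= 18.08912 + 0.05668 + 2.03420 = 20.18000 amu

20.18 amu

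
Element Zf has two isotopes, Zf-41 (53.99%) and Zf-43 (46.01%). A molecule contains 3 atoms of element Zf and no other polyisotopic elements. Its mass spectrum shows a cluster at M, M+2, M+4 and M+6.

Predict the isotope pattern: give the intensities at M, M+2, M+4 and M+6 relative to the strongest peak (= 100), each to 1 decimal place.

Expanding (0.5399 + 0.4601)^3:
P(M) = 0.5399^3 = 0.157377
P(M+2) = 3 × 0.5399^2 × 0.4601^1 = 0.402346
P(M+4) = 3 × 0.5399^1 × 0.4601^2 = 0.342878
P(M+6) = 0.4601^3 = 0.097399
The M+2 peak is largest (0.402346); scaling to 100 gives 39.1 : 100.0 : 85.2 : 24.2.

39.1 : 100.0 : 85.2 : 24.2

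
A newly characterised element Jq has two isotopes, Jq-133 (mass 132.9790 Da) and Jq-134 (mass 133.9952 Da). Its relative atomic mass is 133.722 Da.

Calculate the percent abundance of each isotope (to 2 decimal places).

Jq-133: 26.88%, Jq-134: 73.12%

Writing the weighted mean with unknown fraction x of Jq-133:
132.9790·x + 133.9952·(1 − x) = 133.722
(132.9790 − 133.9952)·x = 133.722 − 133.9952
x = -0.2732 / -1.0162 = 0.26884 → 26.88% Jq-133, 73.12% Jq-134.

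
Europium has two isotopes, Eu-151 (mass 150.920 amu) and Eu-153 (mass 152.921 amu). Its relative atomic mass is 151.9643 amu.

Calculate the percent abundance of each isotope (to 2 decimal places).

Eu-151: 47.81%, Eu-153: 52.19%

Writing the weighted mean with unknown fraction x of Eu-151:
150.920·x + 152.921·(1 − x) = 151.9643
(150.920 − 152.921)·x = 151.9643 − 152.921
x = -0.9567 / -2.001 = 0.47811 → 47.81% Eu-151, 52.19% Eu-153.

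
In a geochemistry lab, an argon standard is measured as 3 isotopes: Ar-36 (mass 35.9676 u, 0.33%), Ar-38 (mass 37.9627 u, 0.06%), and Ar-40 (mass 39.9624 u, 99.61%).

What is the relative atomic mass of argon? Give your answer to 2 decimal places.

39.95 u

Average mass = Σ (abundance × isotope mass) = 0.0033 × 35.9676 + 0.0006 × 37.9627 + 0.9961 × 39.9624
= 0.11869 + 0.02278 + 39.80655 = 39.94802 u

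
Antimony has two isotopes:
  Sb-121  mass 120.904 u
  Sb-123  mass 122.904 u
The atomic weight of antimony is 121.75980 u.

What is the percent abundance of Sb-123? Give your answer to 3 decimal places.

Let x be the fractional abundance of Sb-121; then Sb-123 has abundance 1 − x.
120.904·x + 122.904·(1 − x) = 121.75980
(120.904 − 122.904)·x = 121.75980 − 122.904
x = -1.14420 / -2.000 = 0.57210 → 57.210% Sb-121, 42.790% Sb-123.

42.790%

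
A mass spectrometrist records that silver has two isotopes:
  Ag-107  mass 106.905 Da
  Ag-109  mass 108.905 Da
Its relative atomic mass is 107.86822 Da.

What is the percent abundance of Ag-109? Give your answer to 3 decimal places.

Writing the weighted mean with unknown fraction x of Ag-107:
106.905·x + 108.905·(1 − x) = 107.86822
(106.905 − 108.905)·x = 107.86822 − 108.905
x = -1.03678 / -2.000 = 0.51839 → 51.839% Ag-107, 48.161% Ag-109.

48.161%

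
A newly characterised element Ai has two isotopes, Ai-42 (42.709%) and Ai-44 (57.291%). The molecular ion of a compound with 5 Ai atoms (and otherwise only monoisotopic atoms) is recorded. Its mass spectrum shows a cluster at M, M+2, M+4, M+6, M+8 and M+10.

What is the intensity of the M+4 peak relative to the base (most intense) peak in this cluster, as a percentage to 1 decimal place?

Binomial terms of (0.42709 + 0.57291)^5: M 0.0142, M+2 0.0953, M+4 0.2557, M+6 0.3430, M+8 0.2301, M+10 0.0617 → M+6 is the base peak.
P(M+6) = C(5,3) × 0.42709^2 × 0.57291^3 = 10 × 0.18240587 × 0.18804388 = 0.343003 (base)
P(M+4) = C(5,2) × 0.42709^3 × 0.57291^2 = 10 × 0.07790372 × 0.32822587 = 0.255700
Relative intensity = 0.255700 / 0.343003 × 100 = 74.5

74.5%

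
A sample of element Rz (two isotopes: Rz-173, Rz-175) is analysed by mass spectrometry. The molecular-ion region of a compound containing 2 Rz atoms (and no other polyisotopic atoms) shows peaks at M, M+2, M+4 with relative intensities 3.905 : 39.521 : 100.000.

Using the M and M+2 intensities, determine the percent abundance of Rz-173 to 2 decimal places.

Let p = fractional abundance of Rz-173. I(M+2)/I(M) = [C(2,1)·p^1·(1−p)] / p^2 = 2·(1−p)/p = 39.521/3.905 = 10.1206
(1−p)/p = 10.1206/2 = 5.0603  ⇒  p = 1/(1 + 5.0603) = 0.1650
Rz-173: 16.50%, Rz-175: 83.50%.

16.50%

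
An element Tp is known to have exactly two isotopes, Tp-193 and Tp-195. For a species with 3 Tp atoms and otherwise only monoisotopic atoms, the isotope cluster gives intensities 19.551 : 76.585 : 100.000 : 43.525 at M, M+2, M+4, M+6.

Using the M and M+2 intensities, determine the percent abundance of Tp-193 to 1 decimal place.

43.4%

Let p = fractional abundance of Tp-193. I(M+2)/I(M) = [C(3,1)·p^2·(1−p)] / p^3 = 3·(1−p)/p = 76.585/19.551 = 3.9172
(1−p)/p = 3.9172/3 = 1.3057  ⇒  p = 1/(1 + 1.3057) = 0.4337
Tp-193: 43.4%, Tp-195: 56.6%.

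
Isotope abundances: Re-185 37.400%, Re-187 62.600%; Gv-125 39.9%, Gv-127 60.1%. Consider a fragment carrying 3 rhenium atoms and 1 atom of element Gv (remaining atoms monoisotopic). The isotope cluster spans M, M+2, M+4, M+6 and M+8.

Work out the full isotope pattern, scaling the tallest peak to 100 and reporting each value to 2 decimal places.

5.76 : 37.63 : 92.04 : 100.00 : 40.71

Rhenium pattern (n=3): 0.05231362 : 0.26268713 : 0.43968487 : 0.24531438
Element Gv pattern (n=1): 0.3990 : 0.6010
Convolve the two distributions (both contribute in 2-u steps):
  M: 0.05231362×0.3990 = 0.020873
  M+2: 0.05231362×0.6010 + 0.26268713×0.3990 = 0.136253
  M+4: 0.26268713×0.6010 + 0.43968487×0.3990 = 0.333309
  M+6: 0.43968487×0.6010 + 0.24531438×0.3990 = 0.362131
  M+8: 0.24531438×0.6010 = 0.147434
Scale to base peak (0.362131) = 100: 5.76 : 37.63 : 92.04 : 100.00 : 40.71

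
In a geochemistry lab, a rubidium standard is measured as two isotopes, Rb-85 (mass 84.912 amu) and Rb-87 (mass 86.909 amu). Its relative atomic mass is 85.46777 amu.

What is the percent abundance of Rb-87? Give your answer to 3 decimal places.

Writing the weighted mean with unknown fraction x of Rb-85:
84.912·x + 86.909·(1 − x) = 85.46777
(84.912 − 86.909)·x = 85.46777 − 86.909
x = -1.44123 / -1.997 = 0.72170 → 72.170% Rb-85, 27.830% Rb-87.

27.830%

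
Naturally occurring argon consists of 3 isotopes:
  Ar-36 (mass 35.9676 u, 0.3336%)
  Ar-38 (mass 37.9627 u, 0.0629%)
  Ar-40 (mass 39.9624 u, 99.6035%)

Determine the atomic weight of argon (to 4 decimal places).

39.9478 u

Weight each isotope mass by its fractional abundance: 0.003336 × 35.9676 + 0.000629 × 37.9627 + 0.996035 × 39.9624
= 0.11999 + 0.02388 + 39.80395 = 39.94782 u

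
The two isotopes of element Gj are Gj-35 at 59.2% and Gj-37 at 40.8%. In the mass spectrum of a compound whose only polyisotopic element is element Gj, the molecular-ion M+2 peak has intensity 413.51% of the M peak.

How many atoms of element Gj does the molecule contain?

For n independent Gj atoms, I(M+2)/I(M) = n · (abundance Gj-37) / (abundance Gj-35) = n · 0.408/0.592.
n = 4.1351 × 0.592/0.408 = 6.00 ≈ 6

6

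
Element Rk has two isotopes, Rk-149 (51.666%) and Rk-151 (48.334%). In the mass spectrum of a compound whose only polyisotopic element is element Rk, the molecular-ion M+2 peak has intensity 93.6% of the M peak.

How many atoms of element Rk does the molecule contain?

1

With n Rk atoms, P(M+2)/P(M) = C(n,1)·p^(n−1)q / p^n = n·q/p = n · 0.48334/0.51666.
n = 0.936 × 0.51666/0.48334 = 1.00 ≈ 1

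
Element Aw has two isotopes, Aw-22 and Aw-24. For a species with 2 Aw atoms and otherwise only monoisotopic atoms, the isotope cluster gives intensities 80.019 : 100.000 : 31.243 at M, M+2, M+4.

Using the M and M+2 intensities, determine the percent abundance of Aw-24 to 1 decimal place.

38.5%

Write p for the Aw-22 fraction. I(M+2)/I(M) = [C(2,1)·p^1·(1−p)] / p^2 = 2·(1−p)/p = 100.000/80.019 = 1.2497
(1−p)/p = 1.2497/2 = 0.6249  ⇒  p = 1/(1 + 0.6249) = 0.6154
Aw-22: 61.5%, Aw-24: 38.5%.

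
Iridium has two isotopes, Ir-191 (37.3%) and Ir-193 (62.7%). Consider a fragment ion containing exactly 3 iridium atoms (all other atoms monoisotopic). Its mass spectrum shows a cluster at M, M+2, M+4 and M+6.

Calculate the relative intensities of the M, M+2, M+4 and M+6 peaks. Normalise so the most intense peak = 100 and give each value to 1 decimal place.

Each Ir atom is independently Ir-191 (p = 0.373) or Ir-193 (q = 0.627); the cluster is the binomial expansion (p + q)^3.
P(M) = 0.373^3 = 0.051895
P(M+2) = 3 × 0.373^2 × 0.627^1 = 0.261702
P(M+4) = 3 × 0.373^1 × 0.627^2 = 0.439911
P(M+6) = 0.627^3 = 0.246492
The M+4 peak is largest (0.439911); scaling to 100 gives 11.8 : 59.5 : 100.0 : 56.0.

11.8 : 59.5 : 100.0 : 56.0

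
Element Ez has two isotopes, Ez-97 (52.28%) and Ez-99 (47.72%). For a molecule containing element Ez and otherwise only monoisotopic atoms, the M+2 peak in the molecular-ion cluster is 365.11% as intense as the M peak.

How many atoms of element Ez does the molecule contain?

For n independent Ez atoms, I(M+2)/I(M) = n · (abundance Ez-99) / (abundance Ez-97) = n · 0.4772/0.5228.
n = 3.6511 × 0.5228/0.4772 = 4.00 ≈ 4

4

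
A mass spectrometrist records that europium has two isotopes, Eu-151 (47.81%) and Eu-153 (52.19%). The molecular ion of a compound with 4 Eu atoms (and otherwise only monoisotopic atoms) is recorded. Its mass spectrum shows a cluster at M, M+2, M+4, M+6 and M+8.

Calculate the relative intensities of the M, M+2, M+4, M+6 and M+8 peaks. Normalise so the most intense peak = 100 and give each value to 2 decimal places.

13.99 : 61.07 : 100.00 : 72.77 : 19.86

Expanding (0.4781 + 0.5219)^4:
P(M) = 0.4781^4 = 0.052249
P(M+2) = 4 × 0.4781^3 × 0.5219^1 = 0.228141
P(M+4) = 6 × 0.4781^2 × 0.5219^2 = 0.373563
P(M+6) = 4 × 0.4781^1 × 0.5219^3 = 0.271857
P(M+8) = 0.5219^4 = 0.074191
The M+4 peak is largest (0.373563); scaling to 100 gives 13.99 : 61.07 : 100.00 : 72.77 : 19.86.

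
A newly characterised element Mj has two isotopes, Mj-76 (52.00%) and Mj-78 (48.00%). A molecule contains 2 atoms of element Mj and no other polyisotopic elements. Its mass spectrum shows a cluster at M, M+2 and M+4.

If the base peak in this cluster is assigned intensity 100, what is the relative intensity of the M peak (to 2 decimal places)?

(0.5200 + 0.4800)^2 gives M 0.2704, M+2 0.4992, M+4 0.2304; the largest is M+2.
P(M+2) = C(2,1) × 0.5200^1 × 0.4800^1 = 2 × 0.5200 × 0.4800 = 0.499200 (base)
P(M) = C(2,0) × 0.5200^2 × 0.4800^0 = 1 × 0.2704 × 1.0000 = 0.270400
Relative intensity = 0.270400 / 0.499200 × 100 = 54.17

54.17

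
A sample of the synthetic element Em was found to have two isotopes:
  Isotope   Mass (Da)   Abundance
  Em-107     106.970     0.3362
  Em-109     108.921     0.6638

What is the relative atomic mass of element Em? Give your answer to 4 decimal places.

108.2651 Da

Average mass = Σ (abundance × isotope mass) = 0.3362 × 106.970 + 0.6638 × 108.921
= 35.96331 + 72.30176 = 108.26507 Da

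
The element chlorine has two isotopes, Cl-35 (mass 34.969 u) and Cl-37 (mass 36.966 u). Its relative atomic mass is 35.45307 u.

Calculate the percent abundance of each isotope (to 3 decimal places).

With x = fraction of Cl-35 (so Cl-37 is 1 − x):
34.969·x + 36.966·(1 − x) = 35.45307
(34.969 − 36.966)·x = 35.45307 − 36.966
x = -1.51293 / -1.997 = 0.75760 → 75.760% Cl-35, 24.240% Cl-37.

Cl-35: 75.760%, Cl-37: 24.240%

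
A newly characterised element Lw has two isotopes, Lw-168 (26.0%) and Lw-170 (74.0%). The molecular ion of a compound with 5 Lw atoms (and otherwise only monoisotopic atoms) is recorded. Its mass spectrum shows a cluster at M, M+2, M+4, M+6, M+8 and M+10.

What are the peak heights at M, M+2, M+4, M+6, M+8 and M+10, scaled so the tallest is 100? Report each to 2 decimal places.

0.30 : 4.34 : 24.69 : 70.27 : 100.00 : 56.92

Each Lw atom is independently Lw-168 (p = 0.260) or Lw-170 (q = 0.740); the cluster is the binomial expansion (p + q)^5.
P(M) = 0.260^5 = 0.001188
P(M+2) = 5 × 0.260^4 × 0.740^1 = 0.016908
P(M+4) = 10 × 0.260^3 × 0.740^2 = 0.096246
P(M+6) = 10 × 0.260^2 × 0.740^3 = 0.273931
P(M+8) = 5 × 0.260^1 × 0.740^4 = 0.389825
P(M+10) = 0.740^5 = 0.221901
The M+8 peak is largest (0.389825); scaling to 100 gives 0.30 : 4.34 : 24.69 : 70.27 : 100.00 : 56.92.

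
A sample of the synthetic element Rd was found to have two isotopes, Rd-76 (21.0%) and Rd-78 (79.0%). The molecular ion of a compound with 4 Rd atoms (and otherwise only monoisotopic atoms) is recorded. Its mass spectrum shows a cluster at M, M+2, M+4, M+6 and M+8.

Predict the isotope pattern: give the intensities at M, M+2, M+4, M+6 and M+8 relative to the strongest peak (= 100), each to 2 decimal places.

0.47 : 7.07 : 39.87 : 100.00 : 94.05

Each Rd atom is independently Rd-76 (p = 0.210) or Rd-78 (q = 0.790); the cluster is the binomial expansion (p + q)^4.
P(M) = 0.210^4 = 0.001945
P(M+2) = 4 × 0.210^3 × 0.790^1 = 0.029265
P(M+4) = 6 × 0.210^2 × 0.790^2 = 0.165137
P(M+6) = 4 × 0.210^1 × 0.790^3 = 0.414153
P(M+8) = 0.790^4 = 0.389501
The M+6 peak is largest (0.414153); scaling to 100 gives 0.47 : 7.07 : 39.87 : 100.00 : 94.05.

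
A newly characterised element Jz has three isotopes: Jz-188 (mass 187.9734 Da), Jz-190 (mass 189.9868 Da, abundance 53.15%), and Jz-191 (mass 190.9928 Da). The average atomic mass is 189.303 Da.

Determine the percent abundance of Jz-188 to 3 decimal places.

Let x and y be the fractions of Jz-188 and Jz-191. Then x + y = 1 − 0.5315 = 0.4685 and 187.9734x + 190.9928y = 189.303 − 0.5315×189.9868 = 88.3250158.
Substituting: 187.9734x + 190.9928(0.4685 − x) = 88.3250158
(187.9734 − 190.9928)x = -1.155111  ⇒  x = 0.38256, y = 0.08594
Jz-188: 38.256%, Jz-191: 8.594%.

38.256%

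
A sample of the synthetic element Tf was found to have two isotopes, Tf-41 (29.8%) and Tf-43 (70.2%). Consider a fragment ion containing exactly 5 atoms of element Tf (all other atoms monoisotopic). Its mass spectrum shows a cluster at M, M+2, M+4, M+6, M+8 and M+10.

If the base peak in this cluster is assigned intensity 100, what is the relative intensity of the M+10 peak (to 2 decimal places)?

Term probabilities: M 0.0024, M+2 0.0277, M+4 0.1304, M+6 0.3072, M+8 0.3619, M+10 0.1705. Base peak = M+8.
P(M+8) = C(5,4) × 0.298^1 × 0.702^4 = 5 × 0.2980 × 0.24285578 = 0.361855 (base)
P(M+10) = C(5,5) × 0.298^0 × 0.702^5 = 1 × 1.0000 × 0.17048476 = 0.170485
Relative intensity = 0.170485 / 0.361855 × 100 = 47.11

47.11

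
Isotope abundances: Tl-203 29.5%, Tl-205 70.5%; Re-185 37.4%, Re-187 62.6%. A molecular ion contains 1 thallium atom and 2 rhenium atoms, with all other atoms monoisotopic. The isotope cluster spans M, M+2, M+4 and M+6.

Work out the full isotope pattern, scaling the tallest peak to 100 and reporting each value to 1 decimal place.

9.3 : 53.1 : 100.0 : 62.0

Thallium pattern (n=1): 0.2950 : 0.7050
Rhenium pattern (n=2): 0.139876 : 0.468248 : 0.391876
Convolve the two distributions (both contribute in 2-u steps):
  M: 0.2950×0.139876 = 0.041263
  M+2: 0.2950×0.468248 + 0.7050×0.139876 = 0.236746
  M+4: 0.2950×0.391876 + 0.7050×0.468248 = 0.445718
  M+6: 0.7050×0.391876 = 0.276273
Scale to base peak (0.445718) = 100: 9.3 : 53.1 : 100.0 : 62.0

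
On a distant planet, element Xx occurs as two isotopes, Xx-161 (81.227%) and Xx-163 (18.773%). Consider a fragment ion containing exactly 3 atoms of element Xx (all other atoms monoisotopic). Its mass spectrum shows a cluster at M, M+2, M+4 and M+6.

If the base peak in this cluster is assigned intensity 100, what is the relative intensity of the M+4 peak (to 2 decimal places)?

(0.81227 + 0.18773)^3 gives M 0.5359, M+2 0.3716, M+4 0.0859, M+6 0.0066; the largest is M.
P(M) = C(3,0) × 0.81227^3 × 0.18773^0 = 1 × 0.53592157 × 1.0000 = 0.535922 (base)
P(M+4) = C(3,2) × 0.81227^1 × 0.18773^2 = 3 × 0.81227 × 0.03524255 = 0.085879
Relative intensity = 0.085879 / 0.535922 × 100 = 16.02

16.02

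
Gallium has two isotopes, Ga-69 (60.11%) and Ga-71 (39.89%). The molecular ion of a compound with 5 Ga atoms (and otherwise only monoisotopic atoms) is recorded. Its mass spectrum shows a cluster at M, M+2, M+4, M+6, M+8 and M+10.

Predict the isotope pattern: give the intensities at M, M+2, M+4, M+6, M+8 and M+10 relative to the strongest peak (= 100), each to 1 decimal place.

Each Ga atom is independently Ga-69 (p = 0.6011) or Ga-71 (q = 0.3989); the cluster is the binomial expansion (p + q)^5.
P(M) = 0.6011^5 = 0.078475
P(M+2) = 5 × 0.6011^4 × 0.3989^1 = 0.260388
P(M+4) = 10 × 0.6011^3 × 0.3989^2 = 0.345596
P(M+6) = 10 × 0.6011^2 × 0.3989^3 = 0.229343
P(M+8) = 5 × 0.6011^1 × 0.3989^4 = 0.076098
P(M+10) = 0.3989^5 = 0.010100
The M+4 peak is largest (0.345596); scaling to 100 gives 22.7 : 75.3 : 100.0 : 66.4 : 22.0 : 2.9.

22.7 : 75.3 : 100.0 : 66.4 : 22.0 : 2.9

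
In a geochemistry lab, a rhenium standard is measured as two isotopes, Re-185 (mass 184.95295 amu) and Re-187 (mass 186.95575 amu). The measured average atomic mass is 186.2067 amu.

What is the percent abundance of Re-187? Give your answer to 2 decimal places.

With x = fraction of Re-185 (so Re-187 is 1 − x):
184.95295·x + 186.95575·(1 − x) = 186.2067
(184.95295 − 186.95575)·x = 186.2067 − 186.95575
x = -0.74905 / -2.00280 = 0.37400 → 37.40% Re-185, 62.60% Re-187.

62.60%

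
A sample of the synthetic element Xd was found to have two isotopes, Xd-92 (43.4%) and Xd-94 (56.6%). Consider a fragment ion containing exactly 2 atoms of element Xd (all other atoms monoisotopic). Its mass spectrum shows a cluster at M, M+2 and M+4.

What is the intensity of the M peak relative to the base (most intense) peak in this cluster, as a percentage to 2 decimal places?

38.34%

(0.434 + 0.566)^2 gives M 0.1884, M+2 0.4913, M+4 0.3204; the largest is M+2.
P(M+2) = C(2,1) × 0.434^1 × 0.566^1 = 2 × 0.4340 × 0.5660 = 0.491288 (base)
P(M) = C(2,0) × 0.434^2 × 0.566^0 = 1 × 0.188356 × 1.0000 = 0.188356
Relative intensity = 0.188356 / 0.491288 × 100 = 38.34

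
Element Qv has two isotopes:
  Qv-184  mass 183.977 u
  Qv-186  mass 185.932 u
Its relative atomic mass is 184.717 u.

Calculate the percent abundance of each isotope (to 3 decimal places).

Qv-184: 62.148%, Qv-186: 37.852%

Let x be the fractional abundance of Qv-184; then Qv-186 has abundance 1 − x.
183.977·x + 185.932·(1 − x) = 184.717
(183.977 − 185.932)·x = 184.717 − 185.932
x = -1.215 / -1.955 = 0.62148 → 62.148% Qv-184, 37.852% Qv-186.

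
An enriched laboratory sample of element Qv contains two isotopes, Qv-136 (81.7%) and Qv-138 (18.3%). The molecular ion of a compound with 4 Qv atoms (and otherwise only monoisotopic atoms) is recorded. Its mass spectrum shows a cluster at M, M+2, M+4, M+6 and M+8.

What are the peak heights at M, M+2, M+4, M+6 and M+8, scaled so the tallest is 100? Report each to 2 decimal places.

100.00 : 89.60 : 30.10 : 4.50 : 0.25

The 4 Qv atoms are independent, so intensities follow the terms of (0.817 + 0.183)^4.
P(M) = 0.817^4 = 0.445542
P(M+2) = 4 × 0.817^3 × 0.183^1 = 0.399188
P(M+4) = 6 × 0.817^2 × 0.183^2 = 0.134121
P(M+6) = 4 × 0.817^1 × 0.183^3 = 0.020028
P(M+8) = 0.183^4 = 0.001122
The M peak is largest (0.445542); scaling to 100 gives 100.00 : 89.60 : 30.10 : 4.50 : 0.25.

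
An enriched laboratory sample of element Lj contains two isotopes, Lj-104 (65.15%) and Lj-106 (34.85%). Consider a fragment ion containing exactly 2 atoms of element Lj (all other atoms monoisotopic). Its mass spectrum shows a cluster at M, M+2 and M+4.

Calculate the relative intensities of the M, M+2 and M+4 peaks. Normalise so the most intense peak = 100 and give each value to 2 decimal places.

93.47 : 100.00 : 26.75

Expanding (0.6515 + 0.3485)^2:
P(M) = 0.6515^2 = 0.424452
P(M+2) = 2 × 0.6515^1 × 0.3485^1 = 0.454095
P(M+4) = 0.3485^2 = 0.121452
The M+2 peak is largest (0.454095); scaling to 100 gives 93.47 : 100.00 : 26.75.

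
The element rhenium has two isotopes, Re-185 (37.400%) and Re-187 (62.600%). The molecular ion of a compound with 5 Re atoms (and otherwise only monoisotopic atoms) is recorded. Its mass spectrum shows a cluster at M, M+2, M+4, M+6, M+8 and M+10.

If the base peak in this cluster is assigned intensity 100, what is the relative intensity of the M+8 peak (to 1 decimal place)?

83.7

Binomial terms of (0.37400 + 0.62600)^5: M 0.0073, M+2 0.0612, M+4 0.2050, M+6 0.3431, M+8 0.2872, M+10 0.0961 → M+6 is the base peak.
P(M+6) = C(5,3) × 0.37400^2 × 0.62600^3 = 10 × 0.139876 × 0.24531438 = 0.343136 (base)
P(M+8) = C(5,4) × 0.37400^1 × 0.62600^4 = 5 × 0.3740 × 0.1535668 = 0.287170
Relative intensity = 0.287170 / 0.343136 × 100 = 83.7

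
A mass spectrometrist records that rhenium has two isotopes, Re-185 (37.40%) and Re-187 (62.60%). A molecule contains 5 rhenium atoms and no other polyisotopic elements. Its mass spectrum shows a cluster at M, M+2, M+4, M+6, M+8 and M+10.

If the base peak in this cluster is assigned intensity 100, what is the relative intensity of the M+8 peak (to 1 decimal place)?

Term probabilities: M 0.0073, M+2 0.0612, M+4 0.2050, M+6 0.3431, M+8 0.2872, M+10 0.0961. Base peak = M+6.
P(M+6) = C(5,3) × 0.3740^2 × 0.6260^3 = 10 × 0.139876 × 0.24531438 = 0.343136 (base)
P(M+8) = C(5,4) × 0.3740^1 × 0.6260^4 = 5 × 0.3740 × 0.1535668 = 0.287170
Relative intensity = 0.287170 / 0.343136 × 100 = 83.7

83.7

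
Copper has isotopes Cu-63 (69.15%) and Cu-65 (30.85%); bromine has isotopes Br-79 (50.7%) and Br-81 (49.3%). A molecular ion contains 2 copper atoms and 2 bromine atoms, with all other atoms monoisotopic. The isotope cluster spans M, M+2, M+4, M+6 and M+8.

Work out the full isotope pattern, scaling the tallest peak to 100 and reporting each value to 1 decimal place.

Copper pattern (n=2): 0.47817225 : 0.4266555 : 0.09517225
Bromine pattern (n=2): 0.257049 : 0.499902 : 0.243049
Convolve the two distributions (both contribute in 2-u steps):
  M: 0.47817225×0.257049 = 0.122914
  M+2: 0.47817225×0.499902 + 0.4266555×0.257049 = 0.348711
  M+4: 0.47817225×0.243049 + 0.4266555×0.499902 + 0.09517225×0.257049 = 0.353969
  M+6: 0.4266555×0.243049 + 0.09517225×0.499902 = 0.151275
  M+8: 0.09517225×0.243049 = 0.023132
Scale to base peak (0.353969) = 100: 34.7 : 98.5 : 100.0 : 42.7 : 6.5

34.7 : 98.5 : 100.0 : 42.7 : 6.5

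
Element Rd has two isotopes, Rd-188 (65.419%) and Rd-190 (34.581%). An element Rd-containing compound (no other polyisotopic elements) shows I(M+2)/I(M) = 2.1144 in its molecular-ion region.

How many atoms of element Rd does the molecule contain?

For n independent Rd atoms, I(M+2)/I(M) = n · (abundance Rd-190) / (abundance Rd-188) = n · 0.34581/0.65419.
n = 2.1144 × 0.65419/0.34581 = 4.00 ≈ 4

4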